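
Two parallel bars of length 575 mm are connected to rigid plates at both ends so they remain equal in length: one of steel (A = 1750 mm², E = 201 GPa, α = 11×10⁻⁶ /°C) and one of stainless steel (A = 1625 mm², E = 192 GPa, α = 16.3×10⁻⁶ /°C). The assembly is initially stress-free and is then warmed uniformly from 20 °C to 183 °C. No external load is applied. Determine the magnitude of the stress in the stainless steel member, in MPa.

σ ≈ 87.9 MPa (compressive)

Both members must finish at the same length. With the larger α, the stainless steel tends to over-expand; the plates restrain it, putting the stainless steel in compression and the steel in tension. With no external load the two internal forces are equal and opposite, magnitude P.
Equating the net (thermal + elastic) strains gives |α₁ − α₂|·ΔT = P·[1/(A₁E₁) + 1/(A₂E₂)].
|α₁ − α₂|·ΔT = 5.3×10⁻⁶ × 163 = 0.0008639.
1/(A₁E₁) + 1/(A₂E₂) = 1/(1750×201×10³) + 1/(1625×192×10³) = 6.048×10⁻⁹ N⁻¹.
P = 0.0008639 / 6.048×10⁻⁹ = 142800 N = 142.8 kN.
σ_{stainless steel} = P/A₂ = 142800/1625 = 87.9 MPa, compressive.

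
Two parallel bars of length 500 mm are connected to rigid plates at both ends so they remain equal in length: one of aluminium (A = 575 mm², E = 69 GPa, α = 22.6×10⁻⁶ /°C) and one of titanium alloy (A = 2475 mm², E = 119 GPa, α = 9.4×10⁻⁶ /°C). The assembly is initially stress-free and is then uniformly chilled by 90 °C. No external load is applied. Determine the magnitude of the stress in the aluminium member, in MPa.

σ ≈ 72.2 MPa (tensile)

Equilibrium of a rigid end plate with no external load gives equal and opposite internal forces ±P in the two members. Since α_{aluminium} > α_{titanium alloy}, cooling drives the aluminium into tension and the titanium alloy into compression.
Setting the final lengths equal and cancelling L: (α₁ − α₂)ΔT = P/(A₁E₁) + P/(A₂E₂).
|α₁ − α₂|·ΔT = 13.2×10⁻⁶ × 90 = 0.001188.
1/(A₁E₁) + 1/(A₂E₂) = 1/(575×69×10³) + 1/(2475×119×10³) = 2.86×10⁻⁸ N⁻¹.
So P = 0.001188 / 2.86×10⁻⁸ = 41.54 kN.
σ_{aluminium} = P/A₁ = 41540/575 = 72.24 MPa, tensile.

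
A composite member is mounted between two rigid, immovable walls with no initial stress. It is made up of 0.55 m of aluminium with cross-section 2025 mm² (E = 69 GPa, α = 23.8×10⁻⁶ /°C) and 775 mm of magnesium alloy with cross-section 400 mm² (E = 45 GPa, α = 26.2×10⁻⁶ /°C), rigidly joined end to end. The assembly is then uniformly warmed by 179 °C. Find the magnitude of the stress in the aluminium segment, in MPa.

σ ≈ 62.8 MPa (compressive)

With the walls removed the bar would change length by δ_free = Σ αᵢΔT Lᵢ = 23.8×10⁻⁶×179×550 + 26.2×10⁻⁶×179×775 = 5.978 mm.
The walls prevent any net length change, so an axial force P (same in every segment) develops. Compatibility: P · Σ Lᵢ/(AᵢEᵢ) = δ_free.
The series flexibility is Σ Lᵢ/(AᵢEᵢ) = 550/(2025×69×10³) + 775/(400×45×10³) = 4.699×10⁻⁵ mm/N.
Hence P = δ_free / Σ(L/AE) = 5.978/4.699×10⁻⁵ = 127.2 kN (compressive).
σ_{aluminium} = P / A = 127200 / 2025 = 62.82 MPa.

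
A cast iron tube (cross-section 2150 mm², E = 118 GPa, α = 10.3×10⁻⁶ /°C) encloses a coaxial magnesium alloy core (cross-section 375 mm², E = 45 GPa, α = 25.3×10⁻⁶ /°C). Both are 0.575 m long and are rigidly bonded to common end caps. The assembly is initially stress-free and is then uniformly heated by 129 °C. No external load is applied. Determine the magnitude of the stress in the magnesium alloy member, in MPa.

σ ≈ 81.6 MPa (compressive)

The magnesium alloy has the larger α, so on heating it would change length more than the cast iron if both were free. The rigid plates force a common final length, so the magnesium alloy is put into compression and the cast iron into tension, with equal and opposite forces P (no external load).
Setting the final lengths equal and cancelling L: (α₁ − α₂)ΔT = P/(A₁E₁) + P/(A₂E₂).
|α₁ − α₂|·ΔT = 15×10⁻⁶ × 129 = 0.001935.
1/(A₁E₁) + 1/(A₂E₂) = 1/(2150×118×10³) + 1/(375×45×10³) = 6.32×10⁻⁸ N⁻¹.
So P = 0.001935 / 6.32×10⁻⁸ = 30.62 kN.
σ_{magnesium alloy} = P/A₂ = 30620/375 = 81.64 MPa, compressive.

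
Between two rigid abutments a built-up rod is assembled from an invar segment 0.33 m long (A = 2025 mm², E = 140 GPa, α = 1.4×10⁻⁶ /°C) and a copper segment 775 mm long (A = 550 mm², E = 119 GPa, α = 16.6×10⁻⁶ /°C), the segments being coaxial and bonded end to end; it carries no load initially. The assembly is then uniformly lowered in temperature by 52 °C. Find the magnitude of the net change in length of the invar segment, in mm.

Free thermal contraction of the whole bar: Σ αᵢΔT Lᵢ = 1.4×10⁻⁶×52×330 + 16.6×10⁻⁶×52×775 = 0.693 mm.
The rigid supports impose zero overall length change; the single axial force P common to all segments must satisfy P Σ Lᵢ/(AᵢEᵢ) = δ_free.
Σ Lᵢ/(AᵢEᵢ) = 330/(2025×140×10³) + 775/(550×119×10³) = 1.301×10⁻⁵ mm/N.
Hence P = δ_free / Σ(L/AE) = 0.693/1.301×10⁻⁵ = 53.29 kN (tensile).
For the invar segment, free thermal change = 1.4×10⁻⁶×52×330 = 0.02402 mm and elastic change from P = 53290×330/(2025×140×10³) = 0.06203 mm; these oppose, so the net change is 0.038 mm (segment lengthens).

|ΔL| ≈ 0.038 mm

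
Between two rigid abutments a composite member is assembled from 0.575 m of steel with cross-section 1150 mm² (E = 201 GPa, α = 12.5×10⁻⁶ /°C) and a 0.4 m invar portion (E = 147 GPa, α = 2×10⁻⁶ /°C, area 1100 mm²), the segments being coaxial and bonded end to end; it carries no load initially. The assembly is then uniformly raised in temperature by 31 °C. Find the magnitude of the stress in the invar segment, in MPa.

With the walls removed the bar would change length by δ_free = Σ αᵢΔT Lᵢ = 12.5×10⁻⁶×31×575 + 2×10⁻⁶×31×400 = 0.2476 mm.
Since the ends are fixed, an axial force P builds up, equal in every segment, with P · Σ Lᵢ/(AᵢEᵢ) = δ_free.
Σ Lᵢ/(AᵢEᵢ) = 575/(1150×201×10³) + 400/(1100×147×10³) = 4.961×10⁻⁶ mm/N.
P = 0.2476 / 4.961×10⁻⁶ = 49910 N = 49.91 kN, compressive.
σ_{invar} = P / A = 49910 / 1100 = 45.37 MPa.

σ ≈ 45.4 MPa (compressive)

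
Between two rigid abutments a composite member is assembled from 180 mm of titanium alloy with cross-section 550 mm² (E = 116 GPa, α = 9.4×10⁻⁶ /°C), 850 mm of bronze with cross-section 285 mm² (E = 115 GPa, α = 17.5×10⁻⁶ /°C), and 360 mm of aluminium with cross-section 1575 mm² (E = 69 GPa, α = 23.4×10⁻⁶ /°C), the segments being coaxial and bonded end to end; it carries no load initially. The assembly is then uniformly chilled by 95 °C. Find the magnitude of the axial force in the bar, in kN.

Free thermal contraction of the whole bar: Σ αᵢΔT Lᵢ = 9.4×10⁻⁶×95×180 + 17.5×10⁻⁶×95×850 + 23.4×10⁻⁶×95×360 = 2.374 mm.
The rigid supports impose zero overall length change; the single axial force P common to all segments must satisfy P Σ Lᵢ/(AᵢEᵢ) = δ_free.
Σ Lᵢ/(AᵢEᵢ) = 180/(550×116×10³) + 850/(285×115×10³) + 360/(1575×69×10³) = 3.207×10⁻⁵ mm/N.
Hence P = δ_free / Σ(L/AE) = 2.374/3.207×10⁻⁵ = 74.03 kN (tensile).

P ≈ 74 kN (tensile)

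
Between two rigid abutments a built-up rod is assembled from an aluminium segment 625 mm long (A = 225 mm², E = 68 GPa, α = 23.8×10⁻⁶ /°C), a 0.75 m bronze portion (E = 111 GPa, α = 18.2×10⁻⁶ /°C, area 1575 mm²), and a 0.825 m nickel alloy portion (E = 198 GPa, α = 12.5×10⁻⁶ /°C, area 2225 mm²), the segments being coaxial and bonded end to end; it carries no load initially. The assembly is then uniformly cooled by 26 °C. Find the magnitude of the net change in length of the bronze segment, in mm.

|ΔL| ≈ 0.263 mm

With the walls removed the bar would change length by δ_free = Σ αᵢΔT Lᵢ = 23.8×10⁻⁶×26×625 + 18.2×10⁻⁶×26×750 + 12.5×10⁻⁶×26×825 = 1.01 mm.
The walls prevent any net length change, so an axial force P (same in every segment) develops. Compatibility: P · Σ Lᵢ/(AᵢEᵢ) = δ_free.
The series flexibility is Σ Lᵢ/(AᵢEᵢ) = 625/(225×68×10³) + 750/(1575×111×10³) + 825/(2225×198×10³) = 4.701×10⁻⁵ mm/N.
So P = 1.01 / 4.701×10⁻⁵ = 21.48 kN, tensile.
For the bronze segment, free thermal change = 18.2×10⁻⁶×26×750 = 0.3549 mm and elastic change from P = 21480×750/(1575×111×10³) = 0.09214 mm; these oppose, so the net change is 0.263 mm (segment shortens).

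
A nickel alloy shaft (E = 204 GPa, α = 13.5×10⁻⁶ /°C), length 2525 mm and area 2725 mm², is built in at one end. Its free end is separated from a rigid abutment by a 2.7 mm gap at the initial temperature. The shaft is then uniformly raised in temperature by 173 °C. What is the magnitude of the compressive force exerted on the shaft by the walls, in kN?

P ≈ 704 kN

If the wall were absent the shaft would grow by αΔT L = 13.5×10⁻⁶ × 173 × 2525 = 5.897 mm.
This exceeds the 2.7 mm gap, so the wall pushes back. The portion of expansion that must be recovered elastically is δ_free − gap = 5.897 − 2.7 = 3.197 mm.
That suppressed elongation corresponds to σ = E·Δ/L = 204×10³ × 3.197/2525 = 258.3 MPa.
P = σA = 258.3 × 2725 = 703.9 kN.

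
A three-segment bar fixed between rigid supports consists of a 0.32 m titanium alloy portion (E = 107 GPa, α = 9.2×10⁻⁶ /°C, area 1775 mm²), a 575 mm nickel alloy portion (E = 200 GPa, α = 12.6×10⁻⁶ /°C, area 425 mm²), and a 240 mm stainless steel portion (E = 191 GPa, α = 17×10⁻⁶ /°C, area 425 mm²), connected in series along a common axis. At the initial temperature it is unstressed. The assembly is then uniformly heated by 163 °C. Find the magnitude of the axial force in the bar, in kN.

If the supports were absent, the total length change would be Σ αᵢΔT Lᵢ = 9.2×10⁻⁶×163×320 + 12.6×10⁻⁶×163×575 + 17×10⁻⁶×163×240 = 2.326 mm.
The walls prevent any net length change, so an axial force P (same in every segment) develops. Compatibility: P · Σ Lᵢ/(AᵢEᵢ) = δ_free.
The series flexibility is Σ Lᵢ/(AᵢEᵢ) = 320/(1775×107×10³) + 575/(425×200×10³) + 240/(425×191×10³) = 1.141×10⁻⁵ mm/N.
Hence P = δ_free / Σ(L/AE) = 2.326/1.141×10⁻⁵ = 203.9 kN (compressive).

P ≈ 204 kN (compressive)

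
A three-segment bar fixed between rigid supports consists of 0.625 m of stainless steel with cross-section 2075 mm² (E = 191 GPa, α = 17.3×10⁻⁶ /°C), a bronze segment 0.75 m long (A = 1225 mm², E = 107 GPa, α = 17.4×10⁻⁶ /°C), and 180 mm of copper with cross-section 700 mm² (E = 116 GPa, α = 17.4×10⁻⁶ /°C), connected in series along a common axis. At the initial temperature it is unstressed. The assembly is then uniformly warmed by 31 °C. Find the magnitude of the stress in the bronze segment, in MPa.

If the supports were absent, the total length change would be Σ αᵢΔT Lᵢ = 17.3×10⁻⁶×31×625 + 17.4×10⁻⁶×31×750 + 17.4×10⁻⁶×31×180 = 0.8368 mm.
The walls prevent any net length change, so an axial force P (same in every segment) develops. Compatibility: P · Σ Lᵢ/(AᵢEᵢ) = δ_free.
The series flexibility is Σ Lᵢ/(AᵢEᵢ) = 625/(2075×191×10³) + 750/(1225×107×10³) + 180/(700×116×10³) = 9.516×10⁻⁶ mm/N.
So P = 0.8368 / 9.516×10⁻⁶ = 87.94 kN, compressive.
σ_{bronze} = P / A = 87940 / 1225 = 71.79 MPa.

σ ≈ 71.8 MPa (compressive)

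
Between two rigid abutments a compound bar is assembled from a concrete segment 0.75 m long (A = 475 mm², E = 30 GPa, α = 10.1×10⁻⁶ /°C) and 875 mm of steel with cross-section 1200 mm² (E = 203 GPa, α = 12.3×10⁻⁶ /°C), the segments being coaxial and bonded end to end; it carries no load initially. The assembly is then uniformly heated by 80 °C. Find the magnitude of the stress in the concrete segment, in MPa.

σ ≈ 54.9 MPa (compressive)

Free thermal expansion of the whole bar: Σ αᵢΔT Lᵢ = 10.1×10⁻⁶×80×750 + 12.3×10⁻⁶×80×875 = 1.467 mm.
Since the ends are fixed, an axial force P builds up, equal in every segment, with P · Σ Lᵢ/(AᵢEᵢ) = δ_free.
Σ Lᵢ/(AᵢEᵢ) = 750/(475×30×10³) + 875/(1200×203×10³) = 5.622×10⁻⁵ mm/N.
So P = 1.467 / 5.622×10⁻⁵ = 26.09 kN, compressive.
σ_{concrete} = P / A = 26090 / 475 = 54.93 MPa.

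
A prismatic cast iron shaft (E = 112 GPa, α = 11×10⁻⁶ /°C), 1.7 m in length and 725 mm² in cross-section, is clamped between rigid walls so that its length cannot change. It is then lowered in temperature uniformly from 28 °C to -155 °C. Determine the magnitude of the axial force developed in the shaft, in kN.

The ends cannot move, so σ = EαΔT = 112×10³ × 11×10⁻⁶ × 183 = 225.5 MPa.
P = AEαΔT = 725 × 112×10³ × 11×10⁻⁶ × 183 = 163.5 kN (tensile).

P ≈ 163 kN (tensile)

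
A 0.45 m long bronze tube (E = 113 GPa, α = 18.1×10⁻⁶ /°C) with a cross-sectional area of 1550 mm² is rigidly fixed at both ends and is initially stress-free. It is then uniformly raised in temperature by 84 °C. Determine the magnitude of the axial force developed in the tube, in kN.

With zero net strain, σ = E·αΔT = 113 GPa × 18.1×10⁻⁶ × 84 = 171.8 MPa.
Axial force P = σA = 171.8 × 1550 = 266300 N = 266.3 kN, compressive.

P ≈ 266 kN (compressive)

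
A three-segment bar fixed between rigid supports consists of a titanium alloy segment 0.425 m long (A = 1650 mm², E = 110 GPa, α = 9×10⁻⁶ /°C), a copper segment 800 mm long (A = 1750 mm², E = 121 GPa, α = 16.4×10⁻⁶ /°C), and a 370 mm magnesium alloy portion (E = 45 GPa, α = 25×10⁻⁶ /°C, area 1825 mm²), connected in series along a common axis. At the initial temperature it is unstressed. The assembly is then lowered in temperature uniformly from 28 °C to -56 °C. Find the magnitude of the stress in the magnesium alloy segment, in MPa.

With the walls removed the bar would change length by δ_free = Σ αᵢΔT Lᵢ = 9×10⁻⁶×84×425 + 16.4×10⁻⁶×84×800 + 25×10⁻⁶×84×370 = 2.2 mm.
The walls prevent any net length change, so an axial force P (same in every segment) develops. Compatibility: P · Σ Lᵢ/(AᵢEᵢ) = δ_free.
The series flexibility is Σ Lᵢ/(AᵢEᵢ) = 425/(1650×110×10³) + 800/(1750×121×10³) + 370/(1825×45×10³) = 1.062×10⁻⁵ mm/N.
P = 2.2 / 1.062×10⁻⁵ = 207100 N = 207.1 kN, tensile.
σ_{magnesium alloy} = P / A = 207100 / 1825 = 113.5 MPa.

σ ≈ 113 MPa (tensile)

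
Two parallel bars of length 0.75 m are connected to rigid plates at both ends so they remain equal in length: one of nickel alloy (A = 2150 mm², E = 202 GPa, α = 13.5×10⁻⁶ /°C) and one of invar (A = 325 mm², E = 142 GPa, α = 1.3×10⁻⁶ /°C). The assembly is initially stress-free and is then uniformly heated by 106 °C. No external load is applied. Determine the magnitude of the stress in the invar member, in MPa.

Equilibrium of a rigid end plate with no external load gives equal and opposite internal forces ±P in the two members. Since α_{nickel alloy} > α_{invar}, heating drives the nickel alloy into compression and the invar into tension.
Setting the final lengths equal and cancelling L: (α₁ − α₂)ΔT = P/(A₁E₁) + P/(A₂E₂).
|α₁ − α₂|·ΔT = 12.2×10⁻⁶ × 106 = 0.001293.
1/(A₁E₁) + 1/(A₂E₂) = 1/(2150×202×10³) + 1/(325×142×10³) = 2.397×10⁻⁸ N⁻¹.
So P = 0.001293 / 2.397×10⁻⁸ = 53.95 kN.
σ_{invar} = P/A₂ = 53950/325 = 166 MPa, tensile.

σ ≈ 166 MPa (tensile)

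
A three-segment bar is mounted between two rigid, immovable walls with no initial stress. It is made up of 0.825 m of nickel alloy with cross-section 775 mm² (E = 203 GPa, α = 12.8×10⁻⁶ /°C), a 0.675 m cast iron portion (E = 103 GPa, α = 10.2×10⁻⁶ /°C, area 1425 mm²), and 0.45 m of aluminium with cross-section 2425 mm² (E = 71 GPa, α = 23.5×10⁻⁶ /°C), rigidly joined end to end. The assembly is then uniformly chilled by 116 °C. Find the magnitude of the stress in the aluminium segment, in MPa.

σ ≈ 108 MPa (tensile)

With the walls removed the bar would change length by δ_free = Σ αᵢΔT Lᵢ = 12.8×10⁻⁶×116×825 + 10.2×10⁻⁶×116×675 + 23.5×10⁻⁶×116×450 = 3.25 mm.
The rigid supports impose zero overall length change; the single axial force P common to all segments must satisfy P Σ Lᵢ/(AᵢEᵢ) = δ_free.
Σ Lᵢ/(AᵢEᵢ) = 825/(775×203×10³) + 675/(1425×103×10³) + 450/(2425×71×10³) = 1.246×10⁻⁵ mm/N.
So P = 3.25 / 1.246×10⁻⁵ = 260.9 kN, tensile.
σ_{aluminium} = P / A = 260900 / 2425 = 107.6 MPa.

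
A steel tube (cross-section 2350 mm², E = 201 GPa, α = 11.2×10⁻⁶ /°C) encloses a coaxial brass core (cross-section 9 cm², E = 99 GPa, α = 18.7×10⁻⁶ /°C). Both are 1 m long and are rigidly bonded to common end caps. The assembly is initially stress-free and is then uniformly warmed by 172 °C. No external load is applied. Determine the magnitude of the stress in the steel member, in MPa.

Both members must finish at the same length. With the larger α, the brass tends to over-expand; the plates restrain it, putting the brass in compression and the steel in tension. With no external load the two internal forces are equal and opposite, magnitude P.
Equating the net (thermal + elastic) strains gives |α₁ − α₂|·ΔT = P·[1/(A₁E₁) + 1/(A₂E₂)].
|α₁ − α₂|·ΔT = 7.5×10⁻⁶ × 172 = 0.00129.
1/(A₁E₁) + 1/(A₂E₂) = 1/(2350×201×10³) + 1/(900×99×10³) = 1.334×10⁻⁸ N⁻¹.
So P = 0.00129 / 1.334×10⁻⁸ = 96.7 kN.
σ_{steel} = P/A₁ = 96700/2350 = 41.15 MPa, tensile.

σ ≈ 41.1 MPa (tensile)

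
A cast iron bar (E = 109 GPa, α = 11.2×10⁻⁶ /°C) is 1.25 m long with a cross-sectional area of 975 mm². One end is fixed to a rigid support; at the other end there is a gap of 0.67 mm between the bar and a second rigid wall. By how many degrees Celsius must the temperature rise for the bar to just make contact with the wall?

Contact occurs when the free expansion equals the gap: αΔT L = 0.67 mm.
ΔT = 0.67 / (11.2×10⁻⁶ × 1250) = 47.86 °C.

ΔT ≈ 47.9 °C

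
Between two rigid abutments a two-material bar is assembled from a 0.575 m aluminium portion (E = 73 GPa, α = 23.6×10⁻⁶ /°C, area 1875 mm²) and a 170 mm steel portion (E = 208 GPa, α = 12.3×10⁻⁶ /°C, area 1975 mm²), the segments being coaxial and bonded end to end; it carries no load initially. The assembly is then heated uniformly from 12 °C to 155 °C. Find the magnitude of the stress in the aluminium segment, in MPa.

σ ≈ 259 MPa (compressive)

Free thermal expansion of the whole bar: Σ αᵢΔT Lᵢ = 23.6×10⁻⁶×143×575 + 12.3×10⁻⁶×143×170 = 2.24 mm.
The walls prevent any net length change, so an axial force P (same in every segment) develops. Compatibility: P · Σ Lᵢ/(AᵢEᵢ) = δ_free.
The series flexibility is Σ Lᵢ/(AᵢEᵢ) = 575/(1875×73×10³) + 170/(1975×208×10³) = 4.615×10⁻⁶ mm/N.
P = 2.24 / 4.615×10⁻⁶ = 485300 N = 485.3 kN, compressive.
σ_{aluminium} = P / A = 485300 / 1875 = 258.8 MPa.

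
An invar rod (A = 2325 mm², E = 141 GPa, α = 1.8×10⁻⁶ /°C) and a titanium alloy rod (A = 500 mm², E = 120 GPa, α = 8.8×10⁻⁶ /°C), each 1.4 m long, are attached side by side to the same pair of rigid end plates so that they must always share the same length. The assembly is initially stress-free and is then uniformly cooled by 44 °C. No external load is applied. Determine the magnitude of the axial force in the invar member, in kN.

Equilibrium of a rigid end plate with no external load gives equal and opposite internal forces ±P in the two members. Since α_{titanium alloy} > α_{invar}, cooling drives the titanium alloy into tension and the invar into compression.
Equating the net (thermal + elastic) strains gives |α₁ − α₂|·ΔT = P·[1/(A₁E₁) + 1/(A₂E₂)].
|α₁ − α₂|·ΔT = 7×10⁻⁶ × 44 = 0.000308.
1/(A₁E₁) + 1/(A₂E₂) = 1/(2325×141×10³) + 1/(500×120×10³) = 1.972×10⁻⁸ N⁻¹.
So P = 0.000308 / 1.972×10⁻⁸ = 15.62 kN.

P ≈ 15.6 kN (compressive in the invar)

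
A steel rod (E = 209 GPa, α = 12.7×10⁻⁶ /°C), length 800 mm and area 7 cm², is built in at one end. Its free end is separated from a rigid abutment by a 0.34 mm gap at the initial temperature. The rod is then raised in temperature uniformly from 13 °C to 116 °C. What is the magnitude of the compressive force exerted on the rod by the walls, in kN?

If the wall were absent the rod would grow by αΔT L = 12.7×10⁻⁶ × 103 × 800 = 1.046 mm.
This exceeds the 0.34 mm gap, so the wall pushes back. The portion of expansion that must be recovered elastically is δ_free − gap = 1.046 − 0.34 = 0.7065 mm.
So σ = E(δ_free − g)/L = 209×10³ × 0.7065/800 = 184.6 MPa.
Force on the wall = σA = 184.6 × 700 mm² = 129.2 kN.

P ≈ 129 kN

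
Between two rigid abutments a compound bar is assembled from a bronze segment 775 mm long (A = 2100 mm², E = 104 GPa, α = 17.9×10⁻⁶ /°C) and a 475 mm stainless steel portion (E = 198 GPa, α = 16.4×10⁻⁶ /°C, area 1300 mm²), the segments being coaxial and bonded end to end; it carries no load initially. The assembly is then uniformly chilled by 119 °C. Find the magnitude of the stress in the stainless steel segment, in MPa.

Free thermal contraction of the whole bar: Σ αᵢΔT Lᵢ = 17.9×10⁻⁶×119×775 + 16.4×10⁻⁶×119×475 = 2.578 mm.
The walls prevent any net length change, so an axial force P (same in every segment) develops. Compatibility: P · Σ Lᵢ/(AᵢEᵢ) = δ_free.
The series flexibility is Σ Lᵢ/(AᵢEᵢ) = 775/(2100×104×10³) + 475/(1300×198×10³) = 5.394×10⁻⁶ mm/N.
So P = 2.578 / 5.394×10⁻⁶ = 477.9 kN, tensile.
σ_{stainless steel} = P / A = 477900 / 1300 = 367.6 MPa.

σ ≈ 368 MPa (tensile)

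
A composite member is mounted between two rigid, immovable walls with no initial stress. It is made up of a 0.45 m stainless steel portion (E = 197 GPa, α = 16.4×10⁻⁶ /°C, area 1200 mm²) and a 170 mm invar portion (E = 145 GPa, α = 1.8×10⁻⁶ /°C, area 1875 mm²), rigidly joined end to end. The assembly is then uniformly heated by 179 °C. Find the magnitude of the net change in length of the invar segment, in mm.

|ΔL| ≈ 0.285 mm

Free thermal expansion of the whole bar: Σ αᵢΔT Lᵢ = 16.4×10⁻⁶×179×450 + 1.8×10⁻⁶×179×170 = 1.376 mm.
The walls prevent any net length change, so an axial force P (same in every segment) develops. Compatibility: P · Σ Lᵢ/(AᵢEᵢ) = δ_free.
The series flexibility is Σ Lᵢ/(AᵢEᵢ) = 450/(1200×197×10³) + 170/(1875×145×10³) = 2.529×10⁻⁶ mm/N.
Hence P = δ_free / Σ(L/AE) = 1.376/2.529×10⁻⁶ = 544 kN (compressive).
For the invar segment, free thermal change = 1.8×10⁻⁶×179×170 = 0.05477 mm and elastic change from P = 544000×170/(1875×145×10³) = 0.3402 mm; these oppose, so the net change is 0.285 mm (segment shortens).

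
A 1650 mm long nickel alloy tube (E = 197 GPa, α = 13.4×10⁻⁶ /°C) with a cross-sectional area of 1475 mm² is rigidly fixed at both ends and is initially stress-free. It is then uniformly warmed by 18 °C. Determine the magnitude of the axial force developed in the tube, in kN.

Full restraint means ε = 0, so the stress is σ = EαΔT = 197×10³ × 13.4×10⁻⁶ × 18 = 47.52 MPa.
Then P = σA = 47.52 × 1475 mm² = 70.09 kN, compressive.

P ≈ 70.1 kN (compressive)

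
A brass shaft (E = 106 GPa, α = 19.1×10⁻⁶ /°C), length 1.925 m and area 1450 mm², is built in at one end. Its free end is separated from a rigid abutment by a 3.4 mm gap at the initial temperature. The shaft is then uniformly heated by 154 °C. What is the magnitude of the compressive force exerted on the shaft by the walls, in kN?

Free thermal elongation = αΔT L = 19.1×10⁻⁶ × 154 × 1925 = 5.662 mm.
The gap closes (δ_free > 3.4 mm) and the wall then resists a further 5.662 − 3.4 = 2.262 mm of expansion.
So σ = E(δ_free − g)/L = 106×10³ × 2.262/1925 = 124.6 MPa.
Force on the wall = σA = 124.6 × 1450 mm² = 180.6 kN.

P ≈ 181 kN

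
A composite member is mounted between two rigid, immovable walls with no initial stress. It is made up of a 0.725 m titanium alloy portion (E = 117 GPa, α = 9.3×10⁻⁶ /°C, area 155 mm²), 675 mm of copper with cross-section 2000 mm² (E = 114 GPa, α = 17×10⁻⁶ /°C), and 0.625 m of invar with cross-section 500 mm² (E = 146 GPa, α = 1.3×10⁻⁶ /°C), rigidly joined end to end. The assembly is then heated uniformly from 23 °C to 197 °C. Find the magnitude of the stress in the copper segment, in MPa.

Free thermal expansion of the whole bar: Σ αᵢΔT Lᵢ = 9.3×10⁻⁶×174×725 + 17×10⁻⁶×174×675 + 1.3×10⁻⁶×174×625 = 3.311 mm.
The walls prevent any net length change, so an axial force P (same in every segment) develops. Compatibility: P · Σ Lᵢ/(AᵢEᵢ) = δ_free.
Σ Lᵢ/(AᵢEᵢ) = 725/(155×117×10³) + 675/(2000×114×10³) + 625/(500×146×10³) = 5.15×10⁻⁵ mm/N.
P = 3.311 / 5.15×10⁻⁵ = 64300 N = 64.3 kN, compressive.
σ_{copper} = P / A = 64300 / 2000 = 32.15 MPa.

σ ≈ 32.1 MPa (compressive)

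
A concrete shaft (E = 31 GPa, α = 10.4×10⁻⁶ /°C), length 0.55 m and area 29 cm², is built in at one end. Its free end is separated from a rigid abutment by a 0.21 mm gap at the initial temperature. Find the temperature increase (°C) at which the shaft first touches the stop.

The gap closes when αΔT L = 0.21 mm, since the shaft is still unstressed at that instant.
ΔT = 0.21 / (10.4×10⁻⁶ × 550) = 36.71 °C.

ΔT ≈ 36.7 °C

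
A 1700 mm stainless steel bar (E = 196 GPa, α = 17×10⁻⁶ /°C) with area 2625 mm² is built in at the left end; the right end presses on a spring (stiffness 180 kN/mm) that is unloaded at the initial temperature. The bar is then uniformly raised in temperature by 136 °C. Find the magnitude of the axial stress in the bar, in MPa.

σ ≈ 169 MPa (compressive)

Free thermal expansion: δ_free = αΔT L = 17×10⁻⁶ × 136 × 1700 = 3.93 mm.
Let P be the compressive force at the spring. The bar shortens elastically by PL/(AE) and the spring compresses by P/k; together these equal δ_free.
So P = δ_free / [L/(AE) + 1/k] = 3.93 / [ 1700/(2625×196×10³) + 1/(180×10³) ].
P = 3.93 / 8.86×10⁻⁶ = 443600 N.
σ = P/A = 443600/2625 = 169 MPa.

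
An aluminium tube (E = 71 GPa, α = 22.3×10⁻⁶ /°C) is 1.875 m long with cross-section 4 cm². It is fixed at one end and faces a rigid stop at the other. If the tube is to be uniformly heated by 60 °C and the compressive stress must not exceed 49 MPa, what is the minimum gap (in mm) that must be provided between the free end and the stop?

g ≈ 1.21 mm

With no wall the tube would lengthen by αΔT L = 22.3×10⁻⁶ × 60 × 1875 = 2.509 mm.
At the allowable stress the elastic shortening the wall may impose is σL/E = 49 × 1875 / (71×10³) = 1.294 mm.
So the gap has to take up the difference, g_min = δ_free − σL/E = 2.509 − 1.294 = 1.215 mm.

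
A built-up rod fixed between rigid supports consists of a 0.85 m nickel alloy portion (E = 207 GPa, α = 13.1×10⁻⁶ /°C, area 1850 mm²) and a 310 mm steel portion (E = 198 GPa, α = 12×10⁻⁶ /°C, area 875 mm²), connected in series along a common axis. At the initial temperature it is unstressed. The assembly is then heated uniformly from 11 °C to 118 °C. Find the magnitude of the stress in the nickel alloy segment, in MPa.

σ ≈ 214 MPa (compressive)

If the supports were absent, the total length change would be Σ αᵢΔT Lᵢ = 13.1×10⁻⁶×107×850 + 12×10⁻⁶×107×310 = 1.589 mm.
Since the ends are fixed, an axial force P builds up, equal in every segment, with P · Σ Lᵢ/(AᵢEᵢ) = δ_free.
The series flexibility is Σ Lᵢ/(AᵢEᵢ) = 850/(1850×207×10³) + 310/(875×198×10³) = 4.009×10⁻⁶ mm/N.
Hence P = δ_free / Σ(L/AE) = 1.589/4.009×10⁻⁶ = 396.5 kN (compressive).
σ_{nickel alloy} = P / A = 396500 / 1850 = 214.3 MPa.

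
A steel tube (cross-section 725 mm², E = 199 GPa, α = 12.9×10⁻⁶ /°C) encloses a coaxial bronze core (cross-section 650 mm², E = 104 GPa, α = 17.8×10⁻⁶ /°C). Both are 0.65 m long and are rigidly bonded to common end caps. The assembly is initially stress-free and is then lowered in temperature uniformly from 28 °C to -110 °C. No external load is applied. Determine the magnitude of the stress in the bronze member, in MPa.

Both members must finish at the same length. With the larger α, the bronze tends to over-contract; the plates restrain it, putting the bronze in tension and the steel in compression. With no external load the two internal forces are equal and opposite, magnitude P.
Equating the net (thermal + elastic) strains gives |α₁ − α₂|·ΔT = P·[1/(A₁E₁) + 1/(A₂E₂)].
|α₁ − α₂|·ΔT = 4.9×10⁻⁶ × 138 = 0.0006762.
1/(A₁E₁) + 1/(A₂E₂) = 1/(725×199×10³) + 1/(650×104×10³) = 2.172×10⁻⁸ N⁻¹.
So P = 0.0006762 / 2.172×10⁻⁸ = 31.13 kN.
σ_{bronze} = P/A₂ = 31130/650 = 47.89 MPa, tensile.

σ ≈ 47.9 MPa (tensile)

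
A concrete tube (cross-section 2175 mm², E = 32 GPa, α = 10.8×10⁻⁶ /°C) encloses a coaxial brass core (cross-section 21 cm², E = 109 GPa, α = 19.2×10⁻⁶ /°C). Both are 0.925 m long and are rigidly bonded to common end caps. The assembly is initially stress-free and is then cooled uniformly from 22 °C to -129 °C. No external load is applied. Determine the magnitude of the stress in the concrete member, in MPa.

σ ≈ 31.1 MPa (compressive)

Both members must finish at the same length. With the larger α, the brass tends to over-contract; the plates restrain it, putting the brass in tension and the concrete in compression. With no external load the two internal forces are equal and opposite, magnitude P.
Setting the final lengths equal and cancelling L: (α₁ − α₂)ΔT = P/(A₁E₁) + P/(A₂E₂).
|α₁ − α₂|·ΔT = 8.4×10⁻⁶ × 151 = 0.001268.
1/(A₁E₁) + 1/(A₂E₂) = 1/(2175×32×10³) + 1/(2100×109×10³) = 1.874×10⁻⁸ N⁻¹.
P = 0.001268 / 1.874×10⁻⁸ = 67700 N = 67.7 kN.
σ_{concrete} = P/A₁ = 67700/2175 = 31.12 MPa, compressive.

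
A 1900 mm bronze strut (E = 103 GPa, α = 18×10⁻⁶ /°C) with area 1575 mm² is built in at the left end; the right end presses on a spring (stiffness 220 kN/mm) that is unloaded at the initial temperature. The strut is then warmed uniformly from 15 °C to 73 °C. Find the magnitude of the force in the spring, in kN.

The unrestrained thermal change is αΔT L = 18×10⁻⁶ × 58 × 1900 = 1.984 mm.
With a force P in the spring, the elastic change of the strut is PL/(AE) and that of the spring is P/k; compatibility requires their sum to equal δ_free.
P [ L/(AE) + 1/k ] = δ_free → P [ 1900/(1575×103×10³) + 1/(220×10³) ] = 1.984.
P = 1.984 / 1.626×10⁻⁵ = 122000 N.

P ≈ 122 kN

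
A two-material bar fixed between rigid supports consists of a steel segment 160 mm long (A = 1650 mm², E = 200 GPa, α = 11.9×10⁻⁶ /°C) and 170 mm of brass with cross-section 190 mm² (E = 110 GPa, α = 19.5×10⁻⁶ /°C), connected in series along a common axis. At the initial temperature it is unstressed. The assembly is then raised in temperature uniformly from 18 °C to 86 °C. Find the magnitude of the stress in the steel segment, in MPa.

σ ≈ 25 MPa (compressive)

If the supports were absent, the total length change would be Σ αᵢΔT Lᵢ = 11.9×10⁻⁶×68×160 + 19.5×10⁻⁶×68×170 = 0.3549 mm.
The walls prevent any net length change, so an axial force P (same in every segment) develops. Compatibility: P · Σ Lᵢ/(AᵢEᵢ) = δ_free.
Σ Lᵢ/(AᵢEᵢ) = 160/(1650×200×10³) + 170/(190×110×10³) = 8.619×10⁻⁶ mm/N.
So P = 0.3549 / 8.619×10⁻⁶ = 41.18 kN, compressive.
σ_{steel} = P / A = 41180 / 1650 = 24.96 MPa.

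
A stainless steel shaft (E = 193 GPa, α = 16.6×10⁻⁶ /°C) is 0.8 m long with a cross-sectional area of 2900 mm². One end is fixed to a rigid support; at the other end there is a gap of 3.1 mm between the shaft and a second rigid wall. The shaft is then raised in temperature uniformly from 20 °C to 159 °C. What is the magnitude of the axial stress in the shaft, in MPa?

σ ≈ 0 MPa

Unrestrained expansion: δ_free = αΔT L = 16.6×10⁻⁶ × 139 × 800 = 1.846 mm.
Since δ_free = 1.85 mm is less than the 3.1 mm gap, the shaft never touches the wall. No axial force develops.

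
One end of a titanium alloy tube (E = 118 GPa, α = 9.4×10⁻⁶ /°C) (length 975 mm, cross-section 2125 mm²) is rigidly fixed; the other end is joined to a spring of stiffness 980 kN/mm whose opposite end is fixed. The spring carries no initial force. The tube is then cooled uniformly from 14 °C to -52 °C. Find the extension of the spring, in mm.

The unrestrained thermal change is αΔT L = 9.4×10⁻⁶ × 66 × 975 = 0.6049 mm.
With a force P in the spring, the elastic change of the tube is PL/(AE) and that of the spring is P/k; compatibility requires their sum to equal δ_free.
So P = δ_free / [L/(AE) + 1/k] = 0.6049 / [ 975/(2125×118×10³) + 1/(980×10³) ].
P = 0.6049 / 4.909×10⁻⁶ = 123200 N.
Spring extension = P/k = 123200/(980×10³) = 0.1257 mm.

δ ≈ 0.126 mm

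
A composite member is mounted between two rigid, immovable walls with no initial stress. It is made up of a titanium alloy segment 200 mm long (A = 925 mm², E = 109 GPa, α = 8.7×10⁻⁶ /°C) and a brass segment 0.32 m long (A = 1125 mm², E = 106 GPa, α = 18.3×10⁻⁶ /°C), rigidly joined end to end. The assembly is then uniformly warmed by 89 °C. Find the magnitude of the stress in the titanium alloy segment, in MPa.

With the walls removed the bar would change length by δ_free = Σ αᵢΔT Lᵢ = 8.7×10⁻⁶×89×200 + 18.3×10⁻⁶×89×320 = 0.676 mm.
The rigid supports impose zero overall length change; the single axial force P common to all segments must satisfy P Σ Lᵢ/(AᵢEᵢ) = δ_free.
The series flexibility is Σ Lᵢ/(AᵢEᵢ) = 200/(925×109×10³) + 320/(1125×106×10³) = 4.667×10⁻⁶ mm/N.
P = 0.676 / 4.667×10⁻⁶ = 144900 N = 144.9 kN, compressive.
σ_{titanium alloy} = P / A = 144900 / 925 = 156.6 MPa.

σ ≈ 157 MPa (compressive)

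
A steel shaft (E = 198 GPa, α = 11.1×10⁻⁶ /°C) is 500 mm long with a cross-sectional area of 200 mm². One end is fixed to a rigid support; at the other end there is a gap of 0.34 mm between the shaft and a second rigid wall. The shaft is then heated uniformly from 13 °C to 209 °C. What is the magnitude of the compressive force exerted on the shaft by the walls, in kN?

If the wall were absent the shaft would grow by αΔT L = 11.1×10⁻⁶ × 196 × 500 = 1.088 mm.
This exceeds the 0.34 mm gap, so the wall pushes back. The portion of expansion that must be recovered elastically is δ_free − gap = 1.088 − 0.34 = 0.7478 mm.
Compatibility: PL/(AE) = 0.7478 mm, so σ = P/A = E × (0.7478/500) = 296.1 MPa.
Force on the wall = σA = 296.1 × 200 mm² = 59.23 kN.

P ≈ 59.2 kN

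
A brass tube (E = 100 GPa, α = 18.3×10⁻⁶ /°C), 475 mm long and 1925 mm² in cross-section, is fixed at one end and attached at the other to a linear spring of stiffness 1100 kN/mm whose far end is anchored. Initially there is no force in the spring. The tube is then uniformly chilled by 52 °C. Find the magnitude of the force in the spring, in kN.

P ≈ 134 kN

Free thermal contraction: δ_free = αΔT L = 18.3×10⁻⁶ × 52 × 475 = 0.452 mm.
With a force P in the spring, the elastic change of the tube is PL/(AE) and that of the spring is P/k; compatibility requires their sum to equal δ_free.
So P = δ_free / [L/(AE) + 1/k] = 0.452 / [ 475/(1925×100×10³) + 1/(1100×10³) ].
P = 0.452 / 3.377×10⁻⁶ = 133900 N.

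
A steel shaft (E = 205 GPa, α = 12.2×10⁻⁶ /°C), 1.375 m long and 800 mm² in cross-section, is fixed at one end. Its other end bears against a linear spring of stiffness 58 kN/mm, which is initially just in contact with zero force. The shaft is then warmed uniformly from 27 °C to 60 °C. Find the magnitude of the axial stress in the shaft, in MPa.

If the spring were absent the shaft would lengthen by αΔT L = 12.2×10⁻⁶ × 33 × 1375 = 0.5536 mm.
Let P be the compressive force at the spring. The shaft shortens elastically by PL/(AE) and the spring compresses by P/k; together these equal δ_free.
So P = δ_free / [L/(AE) + 1/k] = 0.5536 / [ 1375/(800×205×10³) + 1/(58×10³) ].
P = 0.5536 / 2.563×10⁻⁵ = 21600 N.
σ = P/A = 21600/800 = 27 MPa.

σ ≈ 27 MPa (compressive)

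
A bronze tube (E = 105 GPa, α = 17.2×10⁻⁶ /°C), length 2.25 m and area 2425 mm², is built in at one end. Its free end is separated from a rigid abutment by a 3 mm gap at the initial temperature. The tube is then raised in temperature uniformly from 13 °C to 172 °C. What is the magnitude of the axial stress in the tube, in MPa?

σ ≈ 147 MPa (compressive)

Unrestrained expansion: δ_free = αΔT L = 17.2×10⁻⁶ × 159 × 2250 = 6.153 mm.
After closing the 3 mm clearance, 6.153 − 3 = 3.153 mm of expansion remains to be suppressed by the wall.
So σ = E(δ_free − g)/L = 105×10³ × 3.153/2250 = 147.2 MPa.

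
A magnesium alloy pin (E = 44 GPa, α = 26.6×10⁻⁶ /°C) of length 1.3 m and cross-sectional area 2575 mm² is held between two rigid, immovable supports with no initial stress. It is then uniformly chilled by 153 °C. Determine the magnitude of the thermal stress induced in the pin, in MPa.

σ ≈ 179 MPa (tensile)

The supports are rigid, so the total axial strain is zero. The restrained thermal strain is ε = αΔT = 26.6×10⁻⁶ × 153 = 4069.8×10⁻⁶.
Hence σ = E·αΔT = 44×10³ × 4069.8×10⁻⁶ = 179.1 MPa, tensile.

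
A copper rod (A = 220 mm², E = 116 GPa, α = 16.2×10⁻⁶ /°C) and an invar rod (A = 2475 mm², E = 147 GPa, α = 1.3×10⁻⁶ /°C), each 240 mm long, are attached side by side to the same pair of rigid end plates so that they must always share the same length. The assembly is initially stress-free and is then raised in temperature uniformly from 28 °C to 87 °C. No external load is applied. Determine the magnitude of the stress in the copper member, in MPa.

Equilibrium of a rigid end plate with no external load gives equal and opposite internal forces ±P in the two members. Since α_{copper} > α_{invar}, heating drives the copper into compression and the invar into tension.
Compatibility of the two members (thermal + elastic change equal): (α₁ − α₂)ΔT = P·[1/(A₁E₁) + 1/(A₂E₂)].
|α₁ − α₂|·ΔT = 14.9×10⁻⁶ × 59 = 0.0008791.
1/(A₁E₁) + 1/(A₂E₂) = 1/(220×116×10³) + 1/(2475×147×10³) = 4.193×10⁻⁸ N⁻¹.
So P = 0.0008791 / 4.193×10⁻⁸ = 20.96 kN.
σ_{copper} = P/A₁ = 20960/220 = 95.29 MPa, compressive.

σ ≈ 95.3 MPa (compressive)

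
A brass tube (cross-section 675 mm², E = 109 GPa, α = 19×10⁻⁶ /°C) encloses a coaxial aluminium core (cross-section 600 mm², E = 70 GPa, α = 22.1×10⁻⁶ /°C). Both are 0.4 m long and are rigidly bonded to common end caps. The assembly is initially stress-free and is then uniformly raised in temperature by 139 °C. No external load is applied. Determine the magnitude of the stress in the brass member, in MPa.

The aluminium has the larger α, so on heating it would change length more than the brass if both were free. The rigid plates force a common final length, so the aluminium is put into compression and the brass into tension, with equal and opposite forces P (no external load).
Equating the net (thermal + elastic) strains gives |α₁ − α₂|·ΔT = P·[1/(A₁E₁) + 1/(A₂E₂)].
|α₁ − α₂|·ΔT = 3.1×10⁻⁶ × 139 = 0.0004309.
1/(A₁E₁) + 1/(A₂E₂) = 1/(675×109×10³) + 1/(600×70×10³) = 3.74×10⁻⁸ N⁻¹.
So P = 0.0004309 / 3.74×10⁻⁸ = 11.52 kN.
σ_{brass} = P/A₁ = 11520/675 = 17.07 MPa, tensile.

σ ≈ 17.1 MPa (tensile)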